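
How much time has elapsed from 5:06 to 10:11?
From 5:06 to 10:11:
(10 x 60 + 11) - (5 x 60 + 6) = 611 - 306 = 305 minutes
= 5 hours and 5 minutes

Final answer: 5 hours and 5 minutes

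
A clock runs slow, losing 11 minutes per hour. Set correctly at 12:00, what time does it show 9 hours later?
For every 60 true minutes, the faulty clock advances 60 - 11 = 49 minutes.
True elapsed: 9 hours = 540 minutes.
Faulty clock advances: 540 x 49/60 = 441 minutes (drift: 99 minutes behind).
Shown time: 12:00 + 441 minutes = 7:21.

Final answer: 7:21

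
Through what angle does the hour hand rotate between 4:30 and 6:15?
The hour hand moves 0.5 degrees per minute.
Time elapsed: 6:15 - 4:30 = 105 minutes
Angular displacement: 105 x 0.5 = 52.5 degrees

Final answer: 52.5 degrees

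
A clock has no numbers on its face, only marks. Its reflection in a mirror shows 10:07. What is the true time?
Reflection across the vertical (12-6) axis maps a hand at angle A degrees to (360 - A) degrees, which sends a reading of T minutes past 12:00 to (720 - T) minutes past 12:00.
Mirror reads 10:07 = 607 minutes past 12:00.
Actual time: (720 - 607) mod 720 = 113 minutes = 1:53.

Final answer: 1:53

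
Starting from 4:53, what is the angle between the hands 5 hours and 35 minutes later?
First find the time 5 hours and 35 minutes after 4:53.
Total minutes: 4 x 60 + 53 + 5 x 60 + 35 = 628.
628 mod 720 = 628 minutes = 10:28.
Now compute the angle at 10:28:
Hour hand: 10 x 30 + 28 x 0.5 = 314 degrees
Minute hand: 28 x 6 = 168 degrees
Difference: |314 - 168| = 146 degrees
The angle is 146 degrees

Final answer: 146 degrees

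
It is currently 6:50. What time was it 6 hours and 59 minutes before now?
Starting time: 6:50 = 410 total minutes past 12:00
Subtracting: 6 hours and 59 minutes = 419 minutes
410 - 419 = -9 (negative, add 12 hours = 720) = 711 minutes
= 11 hours and 51 minutes past 12:00 = 11:51

Final answer: 11:51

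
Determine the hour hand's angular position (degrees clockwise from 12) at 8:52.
The hour hand moves 30 degrees per hour and 0.5 degrees per minute.
At 8:52: (8) x 30 + 52 x 0.5 = 240 + 26 = 266 degrees

Final answer: 266 degrees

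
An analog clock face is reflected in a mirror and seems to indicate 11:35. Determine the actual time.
Reflection across the vertical (12-6) axis maps a hand at angle A degrees to (360 - A) degrees, which sends a reading of T minutes past 12:00 to (720 - T) minutes past 12:00.
Mirror reads 11:35 = 695 minutes past 12:00.
Actual time: (720 - 695) mod 720 = 25 minutes = 12:25.

Final answer: 12:25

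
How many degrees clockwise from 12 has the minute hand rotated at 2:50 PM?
The minute hand moves 6 degrees per minute.
At 2:50: 50 x 6 = 300 degrees

Final answer: 300 degrees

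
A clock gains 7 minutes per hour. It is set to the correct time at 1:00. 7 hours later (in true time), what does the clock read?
For every 60 true minutes, the faulty clock advances 60 + 7 = 67 minutes.
True elapsed: 7 hours = 420 minutes.
Faulty clock advances: 420 x 67/60 = 469 minutes (drift: 49 minutes ahead).
Shown time: 1:00 + 469 minutes = 8:49.

Final answer: 8:49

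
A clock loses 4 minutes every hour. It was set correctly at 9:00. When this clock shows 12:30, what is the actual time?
For every 60 true minutes, the faulty clock advances 56 minutes, so 1 faulty-clock minute corresponds to 60/56 true minutes.
From 9:00 to 12:30 on the faulty dial is 210 minutes.
True elapsed: 210 x 60/56 = 225 minutes = 3 hours and 45 minutes.
True time: 9:00 + 3 hours and 45 minutes = 12:45.

Final answer: 12:45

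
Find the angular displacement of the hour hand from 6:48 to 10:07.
The hour hand moves 0.5 degrees per minute.
Time elapsed: 10:07 - 6:48 = 199 minutes
Angular displacement: 199 x 0.5 = 99.5 degrees

Final answer: 99.5 degrees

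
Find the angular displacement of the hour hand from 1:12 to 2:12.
The hour hand moves 0.5 degrees per minute.
Time elapsed: 2:12 - 1:12 = 60 minutes
Angular displacement: 60 x 0.5 = 30 degrees

Final answer: 30 degrees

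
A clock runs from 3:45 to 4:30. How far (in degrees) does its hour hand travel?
The hour hand moves 0.5 degrees per minute.
Time elapsed: 4:30 - 3:45 = 45 minutes
Angular displacement: 45 x 0.5 = 22.5 degrees

Final answer: 22.5 degrees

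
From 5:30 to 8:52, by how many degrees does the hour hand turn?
The hour hand moves 0.5 degrees per minute.
Time elapsed: 8:52 - 5:30 = 202 minutes
Angular displacement: 202 x 0.5 = 101 degrees

Final answer: 101 degrees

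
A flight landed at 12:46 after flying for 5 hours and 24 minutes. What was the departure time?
Starting time: 12:46 = 46 total minutes past 12:00
Subtracting: 5 hours and 24 minutes = 324 minutes
46 - 324 = -278 (negative, add 12 hours = 720) = 442 minutes
= 7 hours and 22 minutes past 12:00 = 7:22

Final answer: 7:22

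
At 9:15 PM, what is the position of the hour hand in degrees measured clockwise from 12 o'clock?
The hour hand moves 30 degrees per hour and 0.5 degrees per minute.
At 9:15: (9) x 30 + 15 x 0.5 = 270 + 7.5 = 277.5 degrees

Final answer: 277.5 degrees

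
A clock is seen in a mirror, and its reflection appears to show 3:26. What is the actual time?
Reflection across the vertical (12-6) axis maps a hand at angle A degrees to (360 - A) degrees, which sends a reading of T minutes past 12:00 to (720 - T) minutes past 12:00.
Mirror reads 3:26 = 206 minutes past 12:00.
Actual time: (720 - 206) mod 720 = 514 minutes = 8:34.

Final answer: 8:34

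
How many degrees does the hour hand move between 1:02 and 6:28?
The hour hand moves 0.5 degrees per minute.
Time elapsed: 6:28 - 1:02 = 326 minutes
Angular displacement: 326 x 0.5 = 163 degrees

Final answer: 163 degrees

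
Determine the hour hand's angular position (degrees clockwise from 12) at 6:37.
The hour hand moves 30 degrees per hour and 0.5 degrees per minute.
At 6:37: (6) x 30 + 37 x 0.5 = 180 + 18.5 = 198.5 degrees

Final answer: 198.5 degrees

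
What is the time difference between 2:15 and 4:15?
From 2:15 to 4:15:
(4 x 60 + 15) - (2 x 60 + 15) = 255 - 135 = 120 minutes
= 2 hours

Final answer: 2 hours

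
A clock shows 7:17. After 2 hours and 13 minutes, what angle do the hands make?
First find the time 2 hours and 13 minutes after 7:17.
Total minutes: 7 x 60 + 17 + 2 x 60 + 13 = 570.
570 mod 720 = 570 minutes = 9:30.
Now compute the angle at 9:30:
Hour hand: 9 x 30 + 30 x 0.5 = 285 degrees
Minute hand: 30 x 6 = 180 degrees
Difference: |285 - 180| = 105 degrees
The angle is 105 degrees

Final answer: 105 degrees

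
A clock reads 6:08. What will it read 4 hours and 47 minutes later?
Starting time: 6:08
Adding 47 minutes to 8 minutes: 8 + 47 = 55 minutes
Adding 4 hours: 6 + 4 = 10
Final time: 10:55

Final answer: 10:55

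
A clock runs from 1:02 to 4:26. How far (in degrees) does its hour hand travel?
The hour hand moves 0.5 degrees per minute.
Time elapsed: 4:26 - 1:02 = 204 minutes
Angular displacement: 204 x 0.5 = 102 degrees

Final answer: 102 degrees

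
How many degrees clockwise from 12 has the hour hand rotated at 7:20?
The hour hand moves 30 degrees per hour and 0.5 degrees per minute.
At 7:20: (7) x 30 + 20 x 0.5 = 210 + 10 = 220 degrees

Final answer: 220 degrees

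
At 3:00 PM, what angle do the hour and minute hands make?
Hour hand position: 3 x 30 + 0 x 0.5 = 90 degrees
Minute hand position: 0 x 6 = 0 degrees
Difference: |90 - 0| = 90 degrees
The angle between the hands is 90 degrees

Final answer: 90 degrees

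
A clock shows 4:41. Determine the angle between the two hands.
Hour hand position: 4 x 30 + 41 x 0.5 = 140.5 degrees
Minute hand position: 41 x 6 = 246 degrees
Difference: |140.5 - 246| = 105.5 degrees
The angle between the hands is 105.5 degrees

Final answer: 105.5 degrees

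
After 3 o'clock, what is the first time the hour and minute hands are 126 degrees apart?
At t minutes past 3:00, the hour hand is at 30 x 3 + 0.5t degrees and the minute hand is at 6t degrees.
The smaller angle between them is 126 degrees when |30H - 5.5t| = 126 or |30H - 5.5t| = 234.
With H = 3, solve 30 x 3 - 5.5t = +/- target for each target:
  t = (30 x 3 - 126) / 5.5 = -6.55 (outside (0, 60))
  t = (30 x 3 + 126) / 5.5 = 39.27
  t = (30 x 3 - 234) / 5.5 = -26.18 (outside (0, 60))
  t = (30 x 3 + 234) / 5.5 = 58.91
Valid solutions in (0, 60): {39.27, 58.91} minutes.
The first occurrence is t = 39.27 minutes.
The hands form a 126-degree angle at 39.27 minutes past 3:00.

Final answer: 39.27 minutes past 3:00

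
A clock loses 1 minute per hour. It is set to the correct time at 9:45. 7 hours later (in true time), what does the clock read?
For every 60 true minutes, the faulty clock advances 60 - 1 = 59 minutes.
True elapsed: 7 hours = 420 minutes.
Faulty clock advances: 420 x 59/60 = 413 minutes (drift: 7 minutes behind).
Shown time: 9:45 + 413 minutes = 4:38.

Final answer: 4:38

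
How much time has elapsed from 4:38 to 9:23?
From 4:38 to 9:23:
(9 x 60 + 23) - (4 x 60 + 38) = 563 - 278 = 285 minutes
= 4 hours and 45 minutes

Final answer: 4 hours and 45 minutes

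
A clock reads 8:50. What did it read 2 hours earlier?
Starting time: 8:50 = 530 total minutes past 12:00
Subtracting: 2 hours = 120 minutes
530 - 120 = 410 minutes
= 6 hours and 50 minutes past 12:00 = 6:50

Final answer: 6:50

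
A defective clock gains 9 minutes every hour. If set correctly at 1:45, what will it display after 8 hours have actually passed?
For every 60 true minutes, the faulty clock advances 60 + 9 = 69 minutes.
True elapsed: 8 hours = 480 minutes.
Faulty clock advances: 480 x 69/60 = 552 minutes (drift: 72 minutes ahead).
Shown time: 1:45 + 552 minutes = 10:57.

Final answer: 10:57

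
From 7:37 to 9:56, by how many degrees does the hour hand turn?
The hour hand moves 0.5 degrees per minute.
Time elapsed: 9:56 - 7:37 = 139 minutes
Angular displacement: 139 x 0.5 = 69.5 degrees

Final answer: 69.5 degrees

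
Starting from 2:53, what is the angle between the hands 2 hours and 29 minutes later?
First find the time 2 hours and 29 minutes after 2:53.
Total minutes: 2 x 60 + 53 + 2 x 60 + 29 = 322.
322 mod 720 = 322 minutes = 5:22.
Now compute the angle at 5:22:
Hour hand: 5 x 30 + 22 x 0.5 = 161 degrees
Minute hand: 22 x 6 = 132 degrees
Difference: |161 - 132| = 29 degrees
The angle is 29 degrees

Final answer: 29 degrees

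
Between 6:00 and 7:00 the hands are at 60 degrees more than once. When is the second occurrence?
At t minutes past 6:00, the hour hand is at 30 x 6 + 0.5t degrees and the minute hand is at 6t degrees.
The smaller angle between them is 60 degrees when |30H - 5.5t| = 60 or |30H - 5.5t| = 300.
With H = 6, solve 30 x 6 - 5.5t = +/- target for each target:
  t = (30 x 6 - 60) / 5.5 = 21.82
  t = (30 x 6 + 60) / 5.5 = 43.64
  t = (30 x 6 - 300) / 5.5 = -21.82 (outside (0, 60))
  t = (30 x 6 + 300) / 5.5 = 87.27 (outside (0, 60))
Valid solutions in (0, 60): {21.82, 43.64} minutes.
The second occurrence is t = 43.64 minutes.
The hands form a 60-degree angle at 43.64 minutes past 6:00.

Final answer: 43.64 minutes past 6:00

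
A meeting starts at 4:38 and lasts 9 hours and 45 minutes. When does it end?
Starting time: 4:38
Adding 45 minutes to 38 minutes: 38 + 45 = 83 minutes = 1 hour and 23 minutes
Adding 9 hours: 4 + 9 + 1 (carry) = 14 - 12 = 2
Final time: 2:23

Final answer: 2:23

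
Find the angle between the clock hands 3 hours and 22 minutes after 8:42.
First find the time 3 hours and 22 minutes after 8:42.
Total minutes: 8 x 60 + 42 + 3 x 60 + 22 = 724.
724 mod 720 = 4 minutes = 12:04.
Now compute the angle at 12:04:
Hour hand: 0 x 30 + 4 x 0.5 = 2 degrees
Minute hand: 4 x 6 = 24 degrees
Difference: |2 - 24| = 22 degrees
The angle is 22 degrees

Final answer: 22 degrees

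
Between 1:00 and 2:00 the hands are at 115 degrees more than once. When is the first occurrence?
At t minutes past 1:00, the hour hand is at 30 x 1 + 0.5t degrees and the minute hand is at 6t degrees.
The smaller angle between them is 115 degrees when |30H - 5.5t| = 115 or |30H - 5.5t| = 245.
With H = 1, solve 30 x 1 - 5.5t = +/- target for each target:
  t = (30 x 1 - 115) / 5.5 = -15.45 (outside (0, 60))
  t = (30 x 1 + 115) / 5.5 = 26.36
  t = (30 x 1 - 245) / 5.5 = -39.09 (outside (0, 60))
  t = (30 x 1 + 245) / 5.5 = 50
Valid solutions in (0, 60): {26.36, 50} minutes.
The first occurrence is t = 26.36 minutes.
The hands form a 115-degree angle at 26.36 minutes past 1:00.

Final answer: 26.36 minutes past 1:00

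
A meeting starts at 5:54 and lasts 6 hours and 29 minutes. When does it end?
Starting time: 5:54
Adding 29 minutes to 54 minutes: 54 + 29 = 83 minutes = 1 hour and 23 minutes
Adding 6 hours: 5 + 6 + 1 (carry) = 12
Final time: 12:23

Final answer: 12:23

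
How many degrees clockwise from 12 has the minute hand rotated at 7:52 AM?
The minute hand moves 6 degrees per minute.
At 7:52: 52 x 6 = 312 degrees

Final answer: 312 degrees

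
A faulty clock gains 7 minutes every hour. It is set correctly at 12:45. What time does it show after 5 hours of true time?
For every 60 true minutes, the faulty clock advances 60 + 7 = 67 minutes.
True elapsed: 5 hours = 300 minutes.
Faulty clock advances: 300 x 67/60 = 335 minutes (drift: 35 minutes ahead).
Shown time: 12:45 + 335 minutes = 6:20.

Final answer: 6:20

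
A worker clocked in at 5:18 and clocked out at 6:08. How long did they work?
From 5:18 to 6:08:
(6 x 60 + 8) - (5 x 60 + 18) = 368 - 318 = 50 minutes
= 50 minutes

Final answer: 50 minutes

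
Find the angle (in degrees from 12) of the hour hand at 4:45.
The hour hand moves 30 degrees per hour and 0.5 degrees per minute.
At 4:45: (4) x 30 + 45 x 0.5 = 120 + 22.5 = 142.5 degrees

Final answer: 142.5 degrees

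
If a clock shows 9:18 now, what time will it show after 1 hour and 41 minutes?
Starting time: 9:18
Adding 41 minutes to 18 minutes: 18 + 41 = 59 minutes
Adding 1 hour: 9 + 1 = 10
Final time: 10:59

Final answer: 10:59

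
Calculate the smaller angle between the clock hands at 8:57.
Hour hand position: 8 x 30 + 57 x 0.5 = 268.5 degrees
Minute hand position: 57 x 6 = 342 degrees
Difference: |268.5 - 342| = 73.5 degrees
The angle between the hands is 73.5 degrees

Final answer: 73.5 degrees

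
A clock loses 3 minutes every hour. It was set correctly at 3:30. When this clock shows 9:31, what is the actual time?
For every 60 true minutes, the faulty clock advances 57 minutes, so 1 faulty-clock minute corresponds to 60/57 true minutes.
From 3:30 to 9:31 on the faulty dial is 361 minutes.
True elapsed: 361 x 60/57 = 380 minutes = 6 hours and 20 minutes.
True time: 3:30 + 6 hours and 20 minutes = 9:50.

Final answer: 9:50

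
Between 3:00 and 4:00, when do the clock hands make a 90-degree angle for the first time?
At t minutes past 3:00, the hour hand is at 30 x 3 + 0.5t degrees and the minute hand is at 6t degrees.
The smaller angle between them is 90 degrees when |30H - 5.5t| = 90 or |30H - 5.5t| = 270.
With H = 3, solve 30 x 3 - 5.5t = +/- target for each target:
  t = (30 x 3 - 90) / 5.5 = 0 (outside (0, 60))
  t = (30 x 3 + 90) / 5.5 = 32.73
  t = (30 x 3 - 270) / 5.5 = -32.73 (outside (0, 60))
  t = (30 x 3 + 270) / 5.5 = 65.45 (outside (0, 60))
Valid solutions in (0, 60): {32.73} minutes.
The first occurrence is t = 32.73 minutes.
The hands form a 90-degree angle at 32.73 minutes past 3:00.

Final answer: 32.73 minutes past 3:00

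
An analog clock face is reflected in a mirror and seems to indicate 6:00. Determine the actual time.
Reflection across the vertical (12-6) axis maps a hand at angle A degrees to (360 - A) degrees, which sends a reading of T minutes past 12:00 to (720 - T) minutes past 12:00.
Mirror reads 6:00 = 360 minutes past 12:00.
Actual time: (720 - 360) mod 720 = 360 minutes = 6:00.

Final answer: 6:00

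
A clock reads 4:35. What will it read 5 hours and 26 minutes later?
Starting time: 4:35
Adding 26 minutes to 35 minutes: 35 + 26 = 61 minutes = 1 hour and 1 minute
Adding 5 hours: 4 + 5 + 1 (carry) = 10
Final time: 10:01

Final answer: 10:01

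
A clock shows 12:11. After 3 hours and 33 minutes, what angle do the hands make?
First find the time 3 hours and 33 minutes after 12:11.
Total minutes: 12 x 60 + 11 + 3 x 60 + 33 = 944.
944 mod 720 = 224 minutes = 3:44.
Now compute the angle at 3:44:
Hour hand: 3 x 30 + 44 x 0.5 = 112 degrees
Minute hand: 44 x 6 = 264 degrees
Difference: |112 - 264| = 152 degrees
The angle is 152 degrees

Final answer: 152 degrees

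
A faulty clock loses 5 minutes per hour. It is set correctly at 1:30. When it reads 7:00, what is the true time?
For every 60 true minutes, the faulty clock advances 55 minutes, so 1 faulty-clock minute corresponds to 60/55 true minutes.
From 1:30 to 7:00 on the faulty dial is 330 minutes.
True elapsed: 330 x 60/55 = 360 minutes = 6 hours.
True time: 1:30 + 6 hours = 7:30.

Final answer: 7:30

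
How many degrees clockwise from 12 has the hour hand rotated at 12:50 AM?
The hour hand moves 30 degrees per hour and 0.5 degrees per minute.
At 12:50: (0) x 30 + 50 x 0.5 = 0 + 25 = 25 degrees

Final answer: 25 degrees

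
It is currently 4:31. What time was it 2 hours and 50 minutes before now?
Starting time: 4:31 = 271 total minutes past 12:00
Subtracting: 2 hours and 50 minutes = 170 minutes
271 - 170 = 101 minutes
= 1 hour and 41 minutes past 12:00 = 1:41

Final answer: 1:41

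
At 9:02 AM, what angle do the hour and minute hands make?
Hour hand position: 9 x 30 + 2 x 0.5 = 271 degrees
Minute hand position: 2 x 6 = 12 degrees
Difference: |271 - 12| = 259 degrees
Since 259 > 180, the smaller angle is 360 - 259 = 101 degrees

Final answer: 101 degrees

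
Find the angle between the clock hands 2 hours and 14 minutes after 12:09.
First find the time 2 hours and 14 minutes after 12:09.
Total minutes: 12 x 60 + 9 + 2 x 60 + 14 = 863.
863 mod 720 = 143 minutes = 2:23.
Now compute the angle at 2:23:
Hour hand: 2 x 30 + 23 x 0.5 = 71.5 degrees
Minute hand: 23 x 6 = 138 degrees
Difference: |71.5 - 138| = 66.5 degrees
The angle is 66.5 degrees

Final answer: 66.5 degrees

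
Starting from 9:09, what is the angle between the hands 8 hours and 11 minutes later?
First find the time 8 hours and 11 minutes after 9:09.
Total minutes: 9 x 60 + 9 + 8 x 60 + 11 = 1040.
1040 mod 720 = 320 minutes = 5:20.
Now compute the angle at 5:20:
Hour hand: 5 x 30 + 20 x 0.5 = 160 degrees
Minute hand: 20 x 6 = 120 degrees
Difference: |160 - 120| = 40 degrees
The angle is 40 degrees

Final answer: 40 degrees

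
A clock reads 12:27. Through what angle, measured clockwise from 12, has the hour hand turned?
The hour hand moves 30 degrees per hour and 0.5 degrees per minute.
At 12:27: (0) x 30 + 27 x 0.5 = 0 + 13.5 = 13.5 degrees

Final answer: 13.5 degrees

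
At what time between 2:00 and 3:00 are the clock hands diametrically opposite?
For hands to be 180 degrees apart: |30H - 5.5t| = 180
With H = 2: t = (30 x 2 + 180)/5.5 = 43.64 or t = (30 x 2 - 180)/5.5 = -21.82
First valid solution (0 < t < 60): t = 43.64 minutes
The hands are opposite at 43.64 minutes past 2:00.

Final answer: 43.64 minutes past 2:00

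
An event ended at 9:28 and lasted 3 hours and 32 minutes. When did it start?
Starting time: 9:28 = 568 total minutes past 12:00
Subtracting: 3 hours and 32 minutes = 212 minutes
568 - 212 = 356 minutes
= 5 hours and 56 minutes past 12:00 = 5:56

Final answer: 5:56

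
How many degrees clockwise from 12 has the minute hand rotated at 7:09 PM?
The minute hand moves 6 degrees per minute.
At 7:09: 9 x 6 = 54 degrees

Final answer: 54 degrees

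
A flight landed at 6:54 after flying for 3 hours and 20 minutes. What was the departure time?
Starting time: 6:54 = 414 total minutes past 12:00
Subtracting: 3 hours and 20 minutes = 200 minutes
414 - 200 = 214 minutes
= 3 hours and 34 minutes past 12:00 = 3:34

Final answer: 3:34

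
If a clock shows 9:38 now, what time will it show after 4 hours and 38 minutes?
Starting time: 9:38
Adding 38 minutes to 38 minutes: 38 + 38 = 76 minutes = 1 hour and 16 minutes
Adding 4 hours: 9 + 4 + 1 (carry) = 14 - 12 = 2
Final time: 2:16

Final answer: 2:16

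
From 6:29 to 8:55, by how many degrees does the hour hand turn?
The hour hand moves 0.5 degrees per minute.
Time elapsed: 8:55 - 6:29 = 146 minutes
Angular displacement: 146 x 0.5 = 73 degrees

Final answer: 73 degrees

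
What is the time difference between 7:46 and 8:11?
From 7:46 to 8:11:
(8 x 60 + 11) - (7 x 60 + 46) = 491 - 466 = 25 minutes
= 25 minutes

Final answer: 25 minutes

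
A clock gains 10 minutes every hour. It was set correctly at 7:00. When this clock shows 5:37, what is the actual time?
For every 60 true minutes, the faulty clock advances 70 minutes, so 1 faulty-clock minute corresponds to 60/70 true minutes.
From 7:00 to 5:37 on the faulty dial is 637 minutes.
True elapsed: 637 x 60/70 = 546 minutes = 9 hours and 6 minutes.
True time: 7:00 + 9 hours and 6 minutes = 4:06.

Final answer: 4:06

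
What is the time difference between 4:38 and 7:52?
From 4:38 to 7:52:
(7 x 60 + 52) - (4 x 60 + 38) = 472 - 278 = 194 minutes
= 3 hours and 14 minutes

Final answer: 3 hours and 14 minutes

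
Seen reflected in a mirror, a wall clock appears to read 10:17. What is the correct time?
Reflection across the vertical (12-6) axis maps a hand at angle A degrees to (360 - A) degrees, which sends a reading of T minutes past 12:00 to (720 - T) minutes past 12:00.
Mirror reads 10:17 = 617 minutes past 12:00.
Actual time: (720 - 617) mod 720 = 103 minutes = 1:43.

Final answer: 1:43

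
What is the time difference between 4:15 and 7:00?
From 4:15 to 7:00:
(7 x 60 + 0) - (4 x 60 + 15) = 420 - 255 = 165 minutes
= 2 hours and 45 minutes

Final answer: 2 hours and 45 minutes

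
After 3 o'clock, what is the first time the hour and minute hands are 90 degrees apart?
At t minutes past 3:00, the hour hand is at 30 x 3 + 0.5t degrees and the minute hand is at 6t degrees.
The smaller angle between them is 90 degrees when |30H - 5.5t| = 90 or |30H - 5.5t| = 270.
With H = 3, solve 30 x 3 - 5.5t = +/- target for each target:
  t = (30 x 3 - 90) / 5.5 = 0 (outside (0, 60))
  t = (30 x 3 + 90) / 5.5 = 32.73
  t = (30 x 3 - 270) / 5.5 = -32.73 (outside (0, 60))
  t = (30 x 3 + 270) / 5.5 = 65.45 (outside (0, 60))
Valid solutions in (0, 60): {32.73} minutes.
The first occurrence is t = 32.73 minutes.
The hands form a 90-degree angle at 32.73 minutes past 3:00.

Final answer: 32.73 minutes past 3:00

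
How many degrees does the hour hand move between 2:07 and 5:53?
The hour hand moves 0.5 degrees per minute.
Time elapsed: 5:53 - 2:07 = 226 minutes
Angular displacement: 226 x 0.5 = 113 degrees

Final answer: 113 degrees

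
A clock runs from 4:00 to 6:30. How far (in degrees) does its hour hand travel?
The hour hand moves 0.5 degrees per minute.
Time elapsed: 6:30 - 4:00 = 150 minutes
Angular displacement: 150 x 0.5 = 75 degrees

Final answer: 75 degrees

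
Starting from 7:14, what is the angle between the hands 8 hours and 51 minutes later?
First find the time 8 hours and 51 minutes after 7:14.
Total minutes: 7 x 60 + 14 + 8 x 60 + 51 = 965.
965 mod 720 = 245 minutes = 4:05.
Now compute the angle at 4:05:
Hour hand: 4 x 30 + 5 x 0.5 = 122.5 degrees
Minute hand: 5 x 6 = 30 degrees
Difference: |122.5 - 30| = 92.5 degrees
The angle is 92.5 degrees

Final answer: 92.5 degrees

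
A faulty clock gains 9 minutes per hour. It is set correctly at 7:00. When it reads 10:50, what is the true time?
For every 60 true minutes, the faulty clock advances 69 minutes, so 1 faulty-clock minute corresponds to 60/69 true minutes.
From 7:00 to 10:50 on the faulty dial is 230 minutes.
True elapsed: 230 x 60/69 = 200 minutes = 3 hours and 20 minutes.
True time: 7:00 + 3 hours and 20 minutes = 10:20.

Final answer: 10:20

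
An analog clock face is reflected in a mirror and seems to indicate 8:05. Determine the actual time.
Reflection across the vertical (12-6) axis maps a hand at angle A degrees to (360 - A) degrees, which sends a reading of T minutes past 12:00 to (720 - T) minutes past 12:00.
Mirror reads 8:05 = 485 minutes past 12:00.
Actual time: (720 - 485) mod 720 = 235 minutes = 3:55.

Final answer: 3:55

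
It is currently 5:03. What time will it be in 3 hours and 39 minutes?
Starting time: 5:03
Adding 39 minutes to 3 minutes: 3 + 39 = 42 minutes
Adding 3 hours: 5 + 3 = 8
Final time: 8:42

Final answer: 8:42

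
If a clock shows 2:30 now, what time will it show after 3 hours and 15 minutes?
Starting time: 2:30
Adding 15 minutes to 30 minutes: 30 + 15 = 45 minutes
Adding 3 hours: 2 + 3 = 5
Final time: 5:45

Final answer: 5:45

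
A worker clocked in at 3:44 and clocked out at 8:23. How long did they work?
From 3:44 to 8:23:
(8 x 60 + 23) - (3 x 60 + 44) = 503 - 224 = 279 minutes
= 4 hours and 39 minutes

Final answer: 4 hours and 39 minutes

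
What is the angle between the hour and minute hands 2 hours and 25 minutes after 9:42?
First find the time 2 hours and 25 minutes after 9:42.
Total minutes: 9 x 60 + 42 + 2 x 60 + 25 = 727.
727 mod 720 = 7 minutes = 12:07.
Now compute the angle at 12:07:
Hour hand: 0 x 30 + 7 x 0.5 = 3.5 degrees
Minute hand: 7 x 6 = 42 degrees
Difference: |3.5 - 42| = 38.5 degrees
The angle is 38.5 degrees

Final answer: 38.5 degrees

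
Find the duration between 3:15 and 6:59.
From 3:15 to 6:59:
(6 x 60 + 59) - (3 x 60 + 15) = 419 - 195 = 224 minutes
= 3 hours and 44 minutes

Final answer: 3 hours and 44 minutes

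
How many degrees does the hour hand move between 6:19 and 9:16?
The hour hand moves 0.5 degrees per minute.
Time elapsed: 9:16 - 6:19 = 177 minutes
Angular displacement: 177 x 0.5 = 88.5 degrees

Final answer: 88.5 degrees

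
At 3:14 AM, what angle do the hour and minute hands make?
Hour hand position: 3 x 30 + 14 x 0.5 = 97 degrees
Minute hand position: 14 x 6 = 84 degrees
Difference: |97 - 84| = 13 degrees
The angle between the hands is 13 degrees

Final answer: 13 degrees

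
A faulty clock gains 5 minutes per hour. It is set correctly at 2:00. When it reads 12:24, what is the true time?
For every 60 true minutes, the faulty clock advances 65 minutes, so 1 faulty-clock minute corresponds to 60/65 true minutes.
From 2:00 to 12:24 on the faulty dial is 624 minutes.
True elapsed: 624 x 60/65 = 576 minutes = 9 hours and 36 minutes.
True time: 2:00 + 9 hours and 36 minutes = 11:36.

Final answer: 11:36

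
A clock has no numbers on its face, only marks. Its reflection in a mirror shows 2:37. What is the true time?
Reflection across the vertical (12-6) axis maps a hand at angle A degrees to (360 - A) degrees, which sends a reading of T minutes past 12:00 to (720 - T) minutes past 12:00.
Mirror reads 2:37 = 157 minutes past 12:00.
Actual time: (720 - 157) mod 720 = 563 minutes = 9:23.

Final answer: 9:23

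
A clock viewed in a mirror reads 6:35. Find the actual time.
Reflection across the vertical (12-6) axis maps a hand at angle A degrees to (360 - A) degrees, which sends a reading of T minutes past 12:00 to (720 - T) minutes past 12:00.
Mirror reads 6:35 = 395 minutes past 12:00.
Actual time: (720 - 395) mod 720 = 325 minutes = 5:25.

Final answer: 5:25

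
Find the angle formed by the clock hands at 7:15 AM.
Hour hand position: 7 x 30 + 15 x 0.5 = 217.5 degrees
Minute hand position: 15 x 6 = 90 degrees
Difference: |217.5 - 90| = 127.5 degrees
The angle between the hands is 127.5 degrees

Final answer: 127.5 degrees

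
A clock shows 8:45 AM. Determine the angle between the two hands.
Hour hand position: 8 x 30 + 45 x 0.5 = 262.5 degrees
Minute hand position: 45 x 6 = 270 degrees
Difference: |262.5 - 270| = 7.5 degrees
The angle between the hands is 7.5 degrees

Final answer: 7.5 degrees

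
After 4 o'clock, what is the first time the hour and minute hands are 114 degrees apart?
At t minutes past 4:00, the hour hand is at 30 x 4 + 0.5t degrees and the minute hand is at 6t degrees.
The smaller angle between them is 114 degrees when |30H - 5.5t| = 114 or |30H - 5.5t| = 246.
With H = 4, solve 30 x 4 - 5.5t = +/- target for each target:
  t = (30 x 4 - 114) / 5.5 = 1.09
  t = (30 x 4 + 114) / 5.5 = 42.55
  t = (30 x 4 - 246) / 5.5 = -22.91 (outside (0, 60))
  t = (30 x 4 + 246) / 5.5 = 66.55 (outside (0, 60))
Valid solutions in (0, 60): {1.09, 42.55} minutes.
The first occurrence is t = 1.09 minutes.
The hands form a 114-degree angle at 1.09 minutes past 4:00.

Final answer: 1.09 minutes past 4:00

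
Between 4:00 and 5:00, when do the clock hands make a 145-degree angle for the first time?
At t minutes past 4:00, the hour hand is at 30 x 4 + 0.5t degrees and the minute hand is at 6t degrees.
The smaller angle between them is 145 degrees when |30H - 5.5t| = 145 or |30H - 5.5t| = 215.
With H = 4, solve 30 x 4 - 5.5t = +/- target for each target:
  t = (30 x 4 - 145) / 5.5 = -4.55 (outside (0, 60))
  t = (30 x 4 + 145) / 5.5 = 48.18
  t = (30 x 4 - 215) / 5.5 = -17.27 (outside (0, 60))
  t = (30 x 4 + 215) / 5.5 = 60.91 (outside (0, 60))
Valid solutions in (0, 60): {48.18} minutes.
The first occurrence is t = 48.18 minutes.
The hands form a 145-degree angle at 48.18 minutes past 4:00.

Final answer: 48.18 minutes past 4:00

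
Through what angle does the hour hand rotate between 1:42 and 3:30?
The hour hand moves 0.5 degrees per minute.
Time elapsed: 3:30 - 1:42 = 108 minutes
Angular displacement: 108 x 0.5 = 54 degrees

Final answer: 54 degrees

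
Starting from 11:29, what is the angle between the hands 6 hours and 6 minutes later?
First find the time 6 hours and 6 minutes after 11:29.
Total minutes: 11 x 60 + 29 + 6 x 60 + 6 = 1055.
1055 mod 720 = 335 minutes = 5:35.
Now compute the angle at 5:35:
Hour hand: 5 x 30 + 35 x 0.5 = 167.5 degrees
Minute hand: 35 x 6 = 210 degrees
Difference: |167.5 - 210| = 42.5 degrees
The angle is 42.5 degrees

Final answer: 42.5 degrees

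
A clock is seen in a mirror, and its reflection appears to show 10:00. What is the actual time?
Reflection across the vertical (12-6) axis maps a hand at angle A degrees to (360 - A) degrees, which sends a reading of T minutes past 12:00 to (720 - T) minutes past 12:00.
Mirror reads 10:00 = 600 minutes past 12:00.
Actual time: (720 - 600) mod 720 = 120 minutes = 2:00.

Final answer: 2:00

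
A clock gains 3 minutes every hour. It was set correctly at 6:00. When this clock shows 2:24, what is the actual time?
For every 60 true minutes, the faulty clock advances 63 minutes, so 1 faulty-clock minute corresponds to 60/63 true minutes.
From 6:00 to 2:24 on the faulty dial is 504 minutes.
True elapsed: 504 x 60/63 = 480 minutes = 8 hours.
True time: 6:00 + 8 hours = 2:00.

Final answer: 2:00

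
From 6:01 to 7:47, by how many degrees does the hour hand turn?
The hour hand moves 0.5 degrees per minute.
Time elapsed: 7:47 - 6:01 = 106 minutes
Angular displacement: 106 x 0.5 = 53 degrees

Final answer: 53 degrees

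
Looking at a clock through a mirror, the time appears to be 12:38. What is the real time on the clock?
Reflection across the vertical (12-6) axis maps a hand at angle A degrees to (360 - A) degrees, which sends a reading of T minutes past 12:00 to (720 - T) minutes past 12:00.
Mirror reads 12:38 = 38 minutes past 12:00.
Actual time: (720 - 38) mod 720 = 682 minutes = 11:22.

Final answer: 11:22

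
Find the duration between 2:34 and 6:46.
From 2:34 to 6:46:
(6 x 60 + 46) - (2 x 60 + 34) = 406 - 154 = 252 minutes
= 4 hours and 12 minutes

Final answer: 4 hours and 12 minutes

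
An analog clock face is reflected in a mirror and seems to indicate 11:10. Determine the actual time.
Reflection across the vertical (12-6) axis maps a hand at angle A degrees to (360 - A) degrees, which sends a reading of T minutes past 12:00 to (720 - T) minutes past 12:00.
Mirror reads 11:10 = 670 minutes past 12:00.
Actual time: (720 - 670) mod 720 = 50 minutes = 12:50.

Final answer: 12:50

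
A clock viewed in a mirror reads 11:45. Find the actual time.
Reflection across the vertical (12-6) axis maps a hand at angle A degrees to (360 - A) degrees, which sends a reading of T minutes past 12:00 to (720 - T) minutes past 12:00.
Mirror reads 11:45 = 705 minutes past 12:00.
Actual time: (720 - 705) mod 720 = 15 minutes = 12:15.

Final answer: 12:15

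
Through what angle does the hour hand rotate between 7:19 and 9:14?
The hour hand moves 0.5 degrees per minute.
Time elapsed: 9:14 - 7:19 = 115 minutes
Angular displacement: 115 x 0.5 = 57.5 degrees

Final answer: 57.5 degrees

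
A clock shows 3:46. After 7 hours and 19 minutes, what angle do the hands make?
First find the time 7 hours and 19 minutes after 3:46.
Total minutes: 3 x 60 + 46 + 7 x 60 + 19 = 665.
665 mod 720 = 665 minutes = 11:05.
Now compute the angle at 11:05:
Hour hand: 11 x 30 + 5 x 0.5 = 332.5 degrees
Minute hand: 5 x 6 = 30 degrees
Difference: |332.5 - 30| = 302.5 degrees
Smaller angle: 360 - 302.5 = 57.5 degrees

Final answer: 57.5 degrees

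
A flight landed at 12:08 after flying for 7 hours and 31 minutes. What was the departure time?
Starting time: 12:08 = 8 total minutes past 12:00
Subtracting: 7 hours and 31 minutes = 451 minutes
8 - 451 = -443 (negative, add 12 hours = 720) = 277 minutes
= 4 hours and 37 minutes past 12:00 = 4:37

Final answer: 4:37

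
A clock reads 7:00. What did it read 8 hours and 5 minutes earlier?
Starting time: 7:00 = 420 total minutes past 12:00
Subtracting: 8 hours and 5 minutes = 485 minutes
420 - 485 = -65 (negative, add 12 hours = 720) = 655 minutes
= 10 hours and 55 minutes past 12:00 = 10:55

Final answer: 10:55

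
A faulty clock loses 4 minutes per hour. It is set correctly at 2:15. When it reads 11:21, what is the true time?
For every 60 true minutes, the faulty clock advances 56 minutes, so 1 faulty-clock minute corresponds to 60/56 true minutes.
From 2:15 to 11:21 on the faulty dial is 546 minutes.
True elapsed: 546 x 60/56 = 585 minutes = 9 hours and 45 minutes.
True time: 2:15 + 9 hours and 45 minutes = 12:00.

Final answer: 12:00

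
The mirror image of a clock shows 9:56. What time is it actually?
Reflection across the vertical (12-6) axis maps a hand at angle A degrees to (360 - A) degrees, which sends a reading of T minutes past 12:00 to (720 - T) minutes past 12:00.
Mirror reads 9:56 = 596 minutes past 12:00.
Actual time: (720 - 596) mod 720 = 124 minutes = 2:04.

Final answer: 2:04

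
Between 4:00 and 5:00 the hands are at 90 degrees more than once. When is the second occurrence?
At t minutes past 4:00, the hour hand is at 30 x 4 + 0.5t degrees and the minute hand is at 6t degrees.
The smaller angle between them is 90 degrees when |30H - 5.5t| = 90 or |30H - 5.5t| = 270.
With H = 4, solve 30 x 4 - 5.5t = +/- target for each target:
  t = (30 x 4 - 90) / 5.5 = 5.45
  t = (30 x 4 + 90) / 5.5 = 38.18
  t = (30 x 4 - 270) / 5.5 = -27.27 (outside (0, 60))
  t = (30 x 4 + 270) / 5.5 = 70.91 (outside (0, 60))
Valid solutions in (0, 60): {5.45, 38.18} minutes.
The second occurrence is t = 38.18 minutes.
The hands form a 90-degree angle at 38.18 minutes past 4:00.

Final answer: 38.18 minutes past 4:00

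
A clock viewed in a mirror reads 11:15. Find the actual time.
Reflection across the vertical (12-6) axis maps a hand at angle A degrees to (360 - A) degrees, which sends a reading of T minutes past 12:00 to (720 - T) minutes past 12:00.
Mirror reads 11:15 = 675 minutes past 12:00.
Actual time: (720 - 675) mod 720 = 45 minutes = 12:45.

Final answer: 12:45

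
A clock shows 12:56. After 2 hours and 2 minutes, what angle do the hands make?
First find the time 2 hours and 2 minutes after 12:56.
Total minutes: 12 x 60 + 56 + 2 x 60 + 2 = 898.
898 mod 720 = 178 minutes = 2:58.
Now compute the angle at 2:58:
Hour hand: 2 x 30 + 58 x 0.5 = 89 degrees
Minute hand: 58 x 6 = 348 degrees
Difference: |89 - 348| = 259 degrees
Smaller angle: 360 - 259 = 101 degrees

Final answer: 101 degrees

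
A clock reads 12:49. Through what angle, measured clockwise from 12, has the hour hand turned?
The hour hand moves 30 degrees per hour and 0.5 degrees per minute.
At 12:49: (0) x 30 + 49 x 0.5 = 0 + 24.5 = 24.5 degrees

Final answer: 24.5 degrees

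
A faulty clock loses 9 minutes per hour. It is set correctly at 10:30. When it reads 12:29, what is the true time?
For every 60 true minutes, the faulty clock advances 51 minutes, so 1 faulty-clock minute corresponds to 60/51 true minutes.
From 10:30 to 12:29 on the faulty dial is 119 minutes.
True elapsed: 119 x 60/51 = 140 minutes = 2 hours and 20 minutes.
True time: 10:30 + 2 hours and 20 minutes = 12:50.

Final answer: 12:50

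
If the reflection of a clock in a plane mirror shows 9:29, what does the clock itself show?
Reflection across the vertical (12-6) axis maps a hand at angle A degrees to (360 - A) degrees, which sends a reading of T minutes past 12:00 to (720 - T) minutes past 12:00.
Mirror reads 9:29 = 569 minutes past 12:00.
Actual time: (720 - 569) mod 720 = 151 minutes = 2:31.

Final answer: 2:31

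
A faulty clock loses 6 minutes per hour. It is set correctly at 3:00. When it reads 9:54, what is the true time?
For every 60 true minutes, the faulty clock advances 54 minutes, so 1 faulty-clock minute corresponds to 60/54 true minutes.
From 3:00 to 9:54 on the faulty dial is 414 minutes.
True elapsed: 414 x 60/54 = 460 minutes = 7 hours and 40 minutes.
True time: 3:00 + 7 hours and 40 minutes = 10:40.

Final answer: 10:40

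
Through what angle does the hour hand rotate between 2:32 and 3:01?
The hour hand moves 0.5 degrees per minute.
Time elapsed: 3:01 - 2:32 = 29 minutes
Angular displacement: 29 x 0.5 = 14.5 degrees

Final answer: 14.5 degrees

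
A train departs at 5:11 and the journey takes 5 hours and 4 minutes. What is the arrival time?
Starting time: 5:11
Adding 4 minutes to 11 minutes: 11 + 4 = 15 minutes
Adding 5 hours: 5 + 5 = 10
Final time: 10:15

Final answer: 10:15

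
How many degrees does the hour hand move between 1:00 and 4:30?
The hour hand moves 0.5 degrees per minute.
Time elapsed: 4:30 - 1:00 = 210 minutes
Angular displacement: 210 x 0.5 = 105 degrees

Final answer: 105 degrees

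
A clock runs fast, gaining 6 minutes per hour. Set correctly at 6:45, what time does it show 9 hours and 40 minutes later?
For every 60 true minutes, the faulty clock advances 60 + 6 = 66 minutes.
True elapsed: 9 hours and 40 minutes = 580 minutes.
Faulty clock advances: 580 x 66/60 = 638 minutes (drift: 58 minutes ahead).
Shown time: 6:45 + 638 minutes = 5:23.

Final answer: 5:23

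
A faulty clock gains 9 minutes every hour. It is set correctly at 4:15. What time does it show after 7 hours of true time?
For every 60 true minutes, the faulty clock advances 60 + 9 = 69 minutes.
True elapsed: 7 hours = 420 minutes.
Faulty clock advances: 420 x 69/60 = 483 minutes (drift: 63 minutes ahead).
Shown time: 4:15 + 483 minutes = 12:18.

Final answer: 12:18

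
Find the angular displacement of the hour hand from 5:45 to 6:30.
The hour hand moves 0.5 degrees per minute.
Time elapsed: 6:30 - 5:45 = 45 minutes
Angular displacement: 45 x 0.5 = 22.5 degrees

Final answer: 22.5 degrees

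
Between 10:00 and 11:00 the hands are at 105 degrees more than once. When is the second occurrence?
At t minutes past 10:00, the hour hand is at 30 x 10 + 0.5t degrees and the minute hand is at 6t degrees.
The smaller angle between them is 105 degrees when |30H - 5.5t| = 105 or |30H - 5.5t| = 255.
With H = 10, solve 30 x 10 - 5.5t = +/- target for each target:
  t = (30 x 10 - 105) / 5.5 = 35.45
  t = (30 x 10 + 105) / 5.5 = 73.64 (outside (0, 60))
  t = (30 x 10 - 255) / 5.5 = 8.18
  t = (30 x 10 + 255) / 5.5 = 100.91 (outside (0, 60))
Valid solutions in (0, 60): {8.18, 35.45} minutes.
The second occurrence is t = 35.45 minutes.
The hands form a 105-degree angle at 35.45 minutes past 10:00.

Final answer: 35.45 minutes past 10:00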